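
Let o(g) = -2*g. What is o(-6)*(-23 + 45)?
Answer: 264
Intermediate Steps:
o(-6)*(-23 + 45) = (-2*(-6))*(-23 + 45) = 12*22 = 264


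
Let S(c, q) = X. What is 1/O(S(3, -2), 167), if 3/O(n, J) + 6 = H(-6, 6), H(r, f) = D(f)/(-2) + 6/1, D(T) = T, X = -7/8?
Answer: -1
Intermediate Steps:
X = -7/8 (X = -7*⅛ = -7/8 ≈ -0.87500)
S(c, q) = -7/8
H(r, f) = 6 - f/2 (H(r, f) = f/(-2) + 6/1 = f*(-½) + 6*1 = -f/2 + 6 = 6 - f/2)
O(n, J) = -1 (O(n, J) = 3/(-6 + (6 - ½*6)) = 3/(-6 + (6 - 3)) = 3/(-6 + 3) = 3/(-3) = 3*(-⅓) = -1)
1/O(S(3, -2), 167) = 1/(-1) = -1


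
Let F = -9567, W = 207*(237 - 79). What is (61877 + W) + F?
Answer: 85016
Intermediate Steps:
W = 32706 (W = 207*158 = 32706)
(61877 + W) + F = (61877 + 32706) - 9567 = 94583 - 9567 = 85016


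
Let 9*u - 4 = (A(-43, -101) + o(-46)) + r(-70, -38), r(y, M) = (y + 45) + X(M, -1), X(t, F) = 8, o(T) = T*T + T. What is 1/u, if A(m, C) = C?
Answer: 3/652 ≈ 0.0046012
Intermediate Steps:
o(T) = T + T² (o(T) = T² + T = T + T²)
r(y, M) = 53 + y (r(y, M) = (y + 45) + 8 = (45 + y) + 8 = 53 + y)
u = 652/3 (u = 4/9 + ((-101 - 46*(1 - 46)) + (53 - 70))/9 = 4/9 + ((-101 - 46*(-45)) - 17)/9 = 4/9 + ((-101 + 2070) - 17)/9 = 4/9 + (1969 - 17)/9 = 4/9 + (⅑)*1952 = 4/9 + 1952/9 = 652/3 ≈ 217.33)
1/u = 1/(652/3) = 3/652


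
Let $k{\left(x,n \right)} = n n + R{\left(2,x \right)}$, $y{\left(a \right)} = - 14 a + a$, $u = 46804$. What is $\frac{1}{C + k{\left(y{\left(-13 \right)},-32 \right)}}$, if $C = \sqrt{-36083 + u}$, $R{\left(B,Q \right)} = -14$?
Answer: $\frac{1010}{1009379} - \frac{\sqrt{10721}}{1009379} \approx 0.00089804$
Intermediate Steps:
$y{\left(a \right)} = - 13 a$
$k{\left(x,n \right)} = -14 + n^{2}$ ($k{\left(x,n \right)} = n n - 14 = n^{2} - 14 = -14 + n^{2}$)
$C = \sqrt{10721}$ ($C = \sqrt{-36083 + 46804} = \sqrt{10721} \approx 103.54$)
$\frac{1}{C + k{\left(y{\left(-13 \right)},-32 \right)}} = \frac{1}{\sqrt{10721} - \left(14 - \left(-32\right)^{2}\right)} = \frac{1}{\sqrt{10721} + \left(-14 + 1024\right)} = \frac{1}{\sqrt{10721} + 1010} = \frac{1}{1010 + \sqrt{10721}}$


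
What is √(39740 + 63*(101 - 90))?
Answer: √40433 ≈ 201.08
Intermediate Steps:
√(39740 + 63*(101 - 90)) = √(39740 + 63*11) = √(39740 + 693) = √40433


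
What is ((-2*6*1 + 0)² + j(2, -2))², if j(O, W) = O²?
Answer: 21904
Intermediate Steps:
((-2*6*1 + 0)² + j(2, -2))² = ((-2*6*1 + 0)² + 2²)² = ((-12*1 + 0)² + 4)² = ((-12 + 0)² + 4)² = ((-12)² + 4)² = (144 + 4)² = 148² = 21904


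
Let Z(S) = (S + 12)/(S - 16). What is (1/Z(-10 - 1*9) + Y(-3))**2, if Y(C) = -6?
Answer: 1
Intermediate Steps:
Z(S) = (12 + S)/(-16 + S)
(1/Z(-10 - 1*9) + Y(-3))**2 = (1/((12 + (-10 - 1*9))/(-16 + (-10 - 1*9))) - 6)**2 = (1/((12 + (-10 - 9))/(-16 + (-10 - 9))) - 6)**2 = (1/((12 - 19)/(-16 - 19)) - 6)**2 = (1/(-7/(-35)) - 6)**2 = (1/(-1/35*(-7)) - 6)**2 = (1/(1/5) - 6)**2 = (5 - 6)**2 = (-1)**2 = 1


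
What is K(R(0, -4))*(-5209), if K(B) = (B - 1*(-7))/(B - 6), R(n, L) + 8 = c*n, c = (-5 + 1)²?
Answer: -5209/14 ≈ -372.07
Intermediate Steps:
c = 16 (c = (-4)² = 16)
R(n, L) = -8 + 16*n
K(B) = (7 + B)/(-6 + B) (K(B) = (B + 7)/(-6 + B) = (7 + B)/(-6 + B))
K(R(0, -4))*(-5209) = ((7 + (-8 + 16*0))/(-6 + (-8 + 16*0)))*(-5209) = ((7 + (-8 + 0))/(-6 + (-8 + 0)))*(-5209) = ((7 - 8)/(-6 - 8))*(-5209) = (-1/(-14))*(-5209) = -1/14*(-1)*(-5209) = (1/14)*(-5209) = -5209/14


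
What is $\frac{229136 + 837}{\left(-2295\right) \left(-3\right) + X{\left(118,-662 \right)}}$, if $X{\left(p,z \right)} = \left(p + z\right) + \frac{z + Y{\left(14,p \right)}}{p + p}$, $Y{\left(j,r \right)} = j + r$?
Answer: $\frac{27136814}{747973} \approx 36.28$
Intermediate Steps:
$X{\left(p,z \right)} = p + z + \frac{14 + p + z}{2 p}$ ($X{\left(p,z \right)} = \left(p + z\right) + \frac{z + \left(14 + p\right)}{p + p} = \left(p + z\right) + \frac{14 + p + z}{2 p} = p + z + \frac{14 + p + z}{2 p}$)
$\frac{229136 + 837}{\left(-2295\right) \left(-3\right) + X{\left(118,-662 \right)}} = \frac{229136 + 837}{\left(-2295\right) \left(-3\right) + \frac{14 + 118 - 662 + 2 \cdot 118 \left(118 - 662\right)}{2 \cdot 118}} = \frac{229973}{6885 + \frac{1}{2} \cdot \frac{1}{118} \left(14 + 118 - 662 + 2 \cdot 118 \left(-544\right)\right)} = \frac{229973}{6885 + \frac{1}{2} \cdot \frac{1}{118} \left(14 + 118 - 662 - 128384\right)} = \frac{229973}{6885 + \frac{1}{2} \cdot \frac{1}{118} \left(-128914\right)} = \frac{229973}{6885 - \frac{64457}{118}} = \frac{229973}{\frac{747973}{118}} = 229973 \cdot \frac{118}{747973} = \frac{27136814}{747973}$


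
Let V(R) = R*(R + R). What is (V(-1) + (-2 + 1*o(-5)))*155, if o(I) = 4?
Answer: 620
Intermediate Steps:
V(R) = 2*R² (V(R) = R*(2*R) = 2*R²)
(V(-1) + (-2 + 1*o(-5)))*155 = (2*(-1)² + (-2 + 1*4))*155 = (2*1 + (-2 + 4))*155 = (2 + 2)*155 = 4*155 = 620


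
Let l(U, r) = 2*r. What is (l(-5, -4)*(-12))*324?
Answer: 31104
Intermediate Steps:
(l(-5, -4)*(-12))*324 = ((2*(-4))*(-12))*324 = -8*(-12)*324 = 96*324 = 31104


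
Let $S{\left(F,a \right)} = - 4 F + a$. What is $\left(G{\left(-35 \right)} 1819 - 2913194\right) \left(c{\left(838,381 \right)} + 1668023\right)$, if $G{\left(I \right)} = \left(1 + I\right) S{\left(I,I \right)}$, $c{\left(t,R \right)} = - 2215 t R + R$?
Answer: $6636959899738784$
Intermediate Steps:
$S{\left(F,a \right)} = a - 4 F$
$c{\left(t,R \right)} = R - 2215 R t$ ($c{\left(t,R \right)} = - 2215 R t + R = R - 2215 R t$)
$G{\left(I \right)} = - 3 I \left(1 + I\right)$ ($G{\left(I \right)} = \left(1 + I\right) \left(I - 4 I\right) = \left(1 + I\right) \left(- 3 I\right) = - 3 I \left(1 + I\right)$)
$\left(G{\left(-35 \right)} 1819 - 2913194\right) \left(c{\left(838,381 \right)} + 1668023\right) = \left(\left(-3\right) \left(-35\right) \left(1 - 35\right) 1819 - 2913194\right) \left(381 \left(1 - 1856170\right) + 1668023\right) = \left(\left(-3\right) \left(-35\right) \left(-34\right) 1819 - 2913194\right) \left(381 \left(1 - 1856170\right) + 1668023\right) = \left(\left(-3570\right) 1819 - 2913194\right) \left(381 \left(-1856169\right) + 1668023\right) = \left(-6493830 - 2913194\right) \left(-707200389 + 1668023\right) = \left(-9407024\right) \left(-705532366\right) = 6636959899738784$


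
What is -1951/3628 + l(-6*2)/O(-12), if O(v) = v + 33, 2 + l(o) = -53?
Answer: -240511/76188 ≈ -3.1568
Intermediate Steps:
l(o) = -55 (l(o) = -2 - 53 = -55)
O(v) = 33 + v
-1951/3628 + l(-6*2)/O(-12) = -1951/3628 - 55/(33 - 12) = -1951*1/3628 - 55/21 = -1951/3628 - 55*1/21 = -1951/3628 - 55/21 = -240511/76188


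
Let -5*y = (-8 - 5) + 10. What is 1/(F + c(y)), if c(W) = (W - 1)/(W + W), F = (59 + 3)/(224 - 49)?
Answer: 525/11 ≈ 47.727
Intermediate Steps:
y = ⅗ (y = -((-8 - 5) + 10)/5 = -(-13 + 10)/5 = -⅕*(-3) = ⅗ ≈ 0.60000)
F = 62/175 ≈ 0.35429
c(W) = (-1 + W)/(2*W) (c(W) = (-1 + W)/((2*W)) = (-1 + W)*(1/(2*W)) = (-1 + W)/(2*W))
1/(F + c(y)) = 1/(62/175 + (-1 + ⅗)/(2*(⅗))) = 1/(62/175 + (½)*(5/3)*(-⅖)) = 1/(62/175 - ⅓) = 1/(11/525) = 525/11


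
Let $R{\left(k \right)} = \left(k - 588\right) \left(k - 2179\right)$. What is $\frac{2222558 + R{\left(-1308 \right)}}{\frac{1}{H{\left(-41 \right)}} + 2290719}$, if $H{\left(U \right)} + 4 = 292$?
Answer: $\frac{2544166080}{659727073} \approx 3.8564$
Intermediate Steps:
$H{\left(U \right)} = 288$ ($H{\left(U \right)} = -4 + 292 = 288$)
$R{\left(k \right)} = \left(-2179 + k\right) \left(-588 + k\right)$ ($R{\left(k \right)} = \left(-588 + k\right) \left(-2179 + k\right) = \left(-2179 + k\right) \left(-588 + k\right)$)
$\frac{2222558 + R{\left(-1308 \right)}}{\frac{1}{H{\left(-41 \right)}} + 2290719} = \frac{2222558 + \left(1281252 + \left(-1308\right)^{2} - -3619236\right)}{\frac{1}{288} + 2290719} = \frac{2222558 + \left(1281252 + 1710864 + 3619236\right)}{\frac{1}{288} + 2290719} = \frac{2222558 + 6611352}{\frac{659727073}{288}} = 8833910 \cdot \frac{288}{659727073} = \frac{2544166080}{659727073}$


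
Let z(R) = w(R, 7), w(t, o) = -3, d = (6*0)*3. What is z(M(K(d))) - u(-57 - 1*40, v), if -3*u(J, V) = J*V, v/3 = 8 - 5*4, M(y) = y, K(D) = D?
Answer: 1161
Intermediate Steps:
d = 0 (d = 0*3 = 0)
v = -36 (v = 3*(8 - 5*4) = 3*(8 - 20) = 3*(-12) = -36)
z(R) = -3
u(J, V) = -J*V/3
z(M(K(d))) - u(-57 - 1*40, v) = -3 - (-1)*(-57 - 1*40)*(-36)/3 = -3 - (-1)*(-57 - 40)*(-36)/3 = -3 - (-1)*(-97)*(-36)/3 = -3 - 1*(-1164) = -3 + 1164 = 1161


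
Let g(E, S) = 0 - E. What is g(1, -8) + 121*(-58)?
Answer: -7019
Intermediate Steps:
g(E, S) = -E
g(1, -8) + 121*(-58) = -1*1 + 121*(-58) = -1 - 7018 = -7019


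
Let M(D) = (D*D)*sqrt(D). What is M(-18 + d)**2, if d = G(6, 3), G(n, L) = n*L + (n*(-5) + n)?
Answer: -7962624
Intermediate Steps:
G(n, L) = -4*n + L*n (G(n, L) = L*n + (-5*n + n) = L*n - 4*n = -4*n + L*n)
d = -6 (d = 6*(-4 + 3) = 6*(-1) = -6)
M(D) = D**(5/2) (M(D) = D**2*sqrt(D) = D**(5/2))
M(-18 + d)**2 = ((-18 - 6)**(5/2))**2 = ((-24)**(5/2))**2 = (1152*I*sqrt(6))**2 = -7962624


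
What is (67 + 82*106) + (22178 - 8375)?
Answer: 22562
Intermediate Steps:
(67 + 82*106) + (22178 - 8375) = (67 + 8692) + 13803 = 8759 + 13803 = 22562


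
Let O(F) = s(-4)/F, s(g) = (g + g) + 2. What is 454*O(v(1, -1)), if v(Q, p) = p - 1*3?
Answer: 681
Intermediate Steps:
v(Q, p) = -3 + p (v(Q, p) = p - 3 = -3 + p)
s(g) = 2 + 2*g (s(g) = 2*g + 2 = 2 + 2*g)
O(F) = -6/F (O(F) = (2 + 2*(-4))/F = (2 - 8)/F = -6/F)
454*O(v(1, -1)) = 454*(-6/(-3 - 1)) = 454*(-6/(-4)) = 454*(-6*(-¼)) = 454*(3/2) = 681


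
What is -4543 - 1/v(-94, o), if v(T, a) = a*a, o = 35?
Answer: -5565176/1225 ≈ -4543.0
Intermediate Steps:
v(T, a) = a²
-4543 - 1/v(-94, o) = -4543 - 1/(35²) = -4543 - 1/1225 = -5565176/1225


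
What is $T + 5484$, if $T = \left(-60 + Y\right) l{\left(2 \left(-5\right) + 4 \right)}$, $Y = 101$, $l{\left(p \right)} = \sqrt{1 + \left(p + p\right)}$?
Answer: $5484 + 41 i \sqrt{11} \approx 5484.0 + 135.98 i$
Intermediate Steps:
$l{\left(p \right)} = \sqrt{1 + 2 p}$
$T = 41 i \sqrt{11}$ ($T = \left(-60 + 101\right) \sqrt{1 + 2 \left(2 \left(-5\right) + 4\right)} = 41 \sqrt{1 + 2 \left(-10 + 4\right)} = 41 \sqrt{1 + 2 \left(-6\right)} = 41 \sqrt{1 - 12} = 41 \sqrt{-11} = 41 i \sqrt{11} \approx 135.98 i$)
$T + 5484 = 41 i \sqrt{11} + 5484 = 5484 + 41 i \sqrt{11}$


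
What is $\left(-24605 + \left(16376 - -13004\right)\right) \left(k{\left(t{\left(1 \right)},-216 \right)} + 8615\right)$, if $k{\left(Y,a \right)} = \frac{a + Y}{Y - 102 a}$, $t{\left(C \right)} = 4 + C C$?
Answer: $\frac{906526797600}{22037} \approx 4.1137 \cdot 10^{7}$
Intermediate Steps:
$t{\left(C \right)} = 4 + C^{2}$
$k{\left(Y,a \right)} = \frac{Y + a}{Y - 102 a}$
$\left(-24605 + \left(16376 - -13004\right)\right) \left(k{\left(t{\left(1 \right)},-216 \right)} + 8615\right) = \left(-24605 + \left(16376 - -13004\right)\right) \left(\frac{\left(4 + 1^{2}\right) - 216}{\left(4 + 1^{2}\right) - -22032} + 8615\right) = \left(-24605 + \left(16376 + 13004\right)\right) \left(\frac{\left(4 + 1\right) - 216}{\left(4 + 1\right) + 22032} + 8615\right) = \left(-24605 + 29380\right) \left(\frac{5 - 216}{5 + 22032} + 8615\right) = 4775 \left(\frac{1}{22037} \left(-211\right) + 8615\right) = 4775 \left(- \frac{211}{22037} + 8615\right) = 4775 \cdot \frac{189848544}{22037} = \frac{906526797600}{22037}$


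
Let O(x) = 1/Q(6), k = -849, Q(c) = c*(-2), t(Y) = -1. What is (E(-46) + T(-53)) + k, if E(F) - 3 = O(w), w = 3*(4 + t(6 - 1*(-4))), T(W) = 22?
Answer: -9889/12 ≈ -824.08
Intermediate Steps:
Q(c) = -2*c
w = 9 (w = 3*(4 - 1) = 3*3 = 9)
O(x) = -1/12 (O(x) = 1/(-2*6) = 1/(-12) = -1/12)
E(F) = 35/12 (E(F) = 3 - 1/12 = 35/12)
(E(-46) + T(-53)) + k = (35/12 + 22) - 849 = 299/12 - 849 = -9889/12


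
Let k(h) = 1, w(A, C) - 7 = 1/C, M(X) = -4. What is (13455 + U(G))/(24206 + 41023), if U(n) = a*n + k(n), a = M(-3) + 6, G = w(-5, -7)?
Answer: 94288/456603 ≈ 0.20650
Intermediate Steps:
w(A, C) = 7 + 1/C
G = 48/7 (G = 7 + 1/(-7) = 7 - ⅐ = 48/7 ≈ 6.8571)
a = 2 (a = -4 + 6 = 2)
U(n) = 1 + 2*n (U(n) = 2*n + 1 = 1 + 2*n)
(13455 + U(G))/(24206 + 41023) = (13455 + (1 + 2*(48/7)))/(24206 + 41023) = (13455 + (1 + 96/7))/65229 = (13455 + 103/7)*(1/65229) = (94288/7)*(1/65229) = 94288/456603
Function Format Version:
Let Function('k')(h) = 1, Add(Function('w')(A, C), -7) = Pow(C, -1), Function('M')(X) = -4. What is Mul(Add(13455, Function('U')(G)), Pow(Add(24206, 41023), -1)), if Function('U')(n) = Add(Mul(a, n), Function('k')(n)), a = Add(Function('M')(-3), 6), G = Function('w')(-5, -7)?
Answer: Rational(94288, 456603) ≈ 0.20650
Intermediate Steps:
Function('w')(A, C) = Add(7, Pow(C, -1))
G = Rational(48, 7) (G = Add(7, Pow(-7, -1)) = Add(7, Rational(-1, 7)) = Rational(48, 7) ≈ 6.8571)
a = 2 (a = Add(-4, 6) = 2)
Function('U')(n) = Add(1, Mul(2, n)) (Function('U')(n) = Add(Mul(2, n), 1) = Add(1, Mul(2, n)))
Mul(Add(13455, Function('U')(G)), Pow(Add(24206, 41023), -1)) = Mul(Add(13455, Add(1, Mul(2, Rational(48, 7)))), Pow(Add(24206, 41023), -1)) = Mul(Add(13455, Add(1, Rational(96, 7))), Pow(65229, -1)) = Mul(Add(13455, Rational(103, 7)), Rational(1, 65229)) = Mul(Rational(94288, 7), Rational(1, 65229)) = Rational(94288, 456603)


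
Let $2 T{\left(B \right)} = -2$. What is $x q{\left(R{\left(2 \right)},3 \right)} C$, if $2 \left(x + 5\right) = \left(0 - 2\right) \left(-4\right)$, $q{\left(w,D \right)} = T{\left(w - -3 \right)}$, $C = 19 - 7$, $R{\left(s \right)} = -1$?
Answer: $12$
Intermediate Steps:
$C = 12$
$T{\left(B \right)} = -1$ ($T{\left(B \right)} = \frac{1}{2} \left(-2\right) = -1$)
$q{\left(w,D \right)} = -1$
$x = -1$ ($x = -5 + \frac{\left(0 - 2\right) \left(-4\right)}{2} = -5 + \frac{\left(-2\right) \left(-4\right)}{2} = -5 + \frac{1}{2} \cdot 8 = -5 + 4 = -1$)
$x q{\left(R{\left(2 \right)},3 \right)} C = \left(-1\right) \left(-1\right) 12 = 1 \cdot 12 = 12$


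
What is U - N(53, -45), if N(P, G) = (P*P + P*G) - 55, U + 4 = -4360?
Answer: -4733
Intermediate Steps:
U = -4364 (U = -4 - 4360 = -4364)
N(P, G) = -55 + P² + G*P (N(P, G) = (P² + G*P) - 55 = -55 + P² + G*P)
U - N(53, -45) = -4364 - (-55 + 53² - 45*53) = -4364 - (-55 + 2809 - 2385) = -4364 - 1*369 = -4364 - 369 = -4733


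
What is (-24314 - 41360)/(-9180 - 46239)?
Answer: 9382/7917 ≈ 1.1850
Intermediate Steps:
(-24314 - 41360)/(-9180 - 46239) = -65674/(-55419) = -65674*(-1/55419) = 9382/7917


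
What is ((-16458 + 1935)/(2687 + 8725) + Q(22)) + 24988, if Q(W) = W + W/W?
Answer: 95137003/3804 ≈ 25010.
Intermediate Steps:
Q(W) = 1 + W (Q(W) = W + 1 = 1 + W)
((-16458 + 1935)/(2687 + 8725) + Q(22)) + 24988 = ((-16458 + 1935)/(2687 + 8725) + (1 + 22)) + 24988 = (-14523/11412 + 23) + 24988 = (-14523*1/11412 + 23) + 24988 = (-4841/3804 + 23) + 24988 = 82651/3804 + 24988 = 95137003/3804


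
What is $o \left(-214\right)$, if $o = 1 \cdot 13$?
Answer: $-2782$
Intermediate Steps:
$o = 13$
$o \left(-214\right) = 13 \left(-214\right) = -2782$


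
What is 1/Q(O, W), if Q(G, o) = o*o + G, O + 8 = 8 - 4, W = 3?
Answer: ⅕ ≈ 0.20000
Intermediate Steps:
O = -4 (O = -8 + (8 - 4) = -8 + 4 = -4)
Q(G, o) = G + o² (Q(G, o) = o² + G = G + o²)
1/Q(O, W) = 1/(-4 + 3²) = 1/(-4 + 9) = 1/5 = ⅕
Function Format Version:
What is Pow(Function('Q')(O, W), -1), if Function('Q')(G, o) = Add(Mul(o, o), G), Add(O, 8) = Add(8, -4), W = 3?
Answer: Rational(1, 5) ≈ 0.20000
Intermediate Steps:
O = -4 (O = Add(-8, Add(8, -4)) = Add(-8, 4) = -4)
Function('Q')(G, o) = Add(G, Pow(o, 2)) (Function('Q')(G, o) = Add(Pow(o, 2), G) = Add(G, Pow(o, 2)))
Pow(Function('Q')(O, W), -1) = Pow(Add(-4, Pow(3, 2)), -1) = Pow(Add(-4, 9), -1) = Pow(5, -1) = Rational(1, 5)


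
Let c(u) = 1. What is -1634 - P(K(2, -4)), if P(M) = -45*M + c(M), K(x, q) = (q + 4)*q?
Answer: -1635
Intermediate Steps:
K(x, q) = q*(4 + q) (K(x, q) = (4 + q)*q = q*(4 + q))
P(M) = 1 - 45*M (P(M) = -45*M + 1 = 1 - 45*M)
-1634 - P(K(2, -4)) = -1634 - (1 - (-180)*(4 - 4)) = -1634 - (1 - (-180)*0) = -1634 - (1 - 45*0) = -1634 - (1 + 0) = -1634 - 1*1 = -1634 - 1 = -1635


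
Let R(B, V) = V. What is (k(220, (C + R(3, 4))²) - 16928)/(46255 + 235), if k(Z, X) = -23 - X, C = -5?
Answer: -8476/23245 ≈ -0.36464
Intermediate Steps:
(k(220, (C + R(3, 4))²) - 16928)/(46255 + 235) = ((-23 - (-5 + 4)²) - 16928)/(46255 + 235) = ((-23 - 1*(-1)²) - 16928)/46490 = ((-23 - 1*1) - 16928)*(1/46490) = ((-23 - 1) - 16928)*(1/46490) = (-24 - 16928)*(1/46490) = -16952*1/46490 = -8476/23245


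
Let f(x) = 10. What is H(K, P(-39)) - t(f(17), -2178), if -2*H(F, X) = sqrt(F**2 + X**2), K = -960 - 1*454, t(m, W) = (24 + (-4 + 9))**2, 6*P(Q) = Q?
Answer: -841 - sqrt(7997753)/4 ≈ -1548.0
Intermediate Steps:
P(Q) = Q/6
t(m, W) = 841 (t(m, W) = (24 + 5)**2 = 29**2 = 841)
K = -1414 (K = -960 - 454 = -1414)
H(F, X) = -sqrt(F**2 + X**2)/2
H(K, P(-39)) - t(f(17), -2178) = -sqrt((-1414)**2 + ((1/6)*(-39))**2)/2 - 1*841 = -sqrt(1999396 + (-13/2)**2)/2 - 841 = -sqrt(1999396 + 169/4)/2 - 841 = -sqrt(7997753)/4 - 841 = -841 - sqrt(7997753)/4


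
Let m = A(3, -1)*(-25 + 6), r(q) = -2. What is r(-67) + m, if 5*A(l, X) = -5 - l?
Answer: 142/5 ≈ 28.400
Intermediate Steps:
A(l, X) = -1 - l/5 (A(l, X) = (-5 - l)/5 = -1 - l/5)
m = 152/5 (m = (-1 - ⅕*3)*(-25 + 6) = (-1 - ⅗)*(-19) = -8/5*(-19) = 152/5 ≈ 30.400)
r(-67) + m = -2 + 152/5 = 142/5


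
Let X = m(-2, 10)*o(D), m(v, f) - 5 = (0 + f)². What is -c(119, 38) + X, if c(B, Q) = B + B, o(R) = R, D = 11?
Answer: 917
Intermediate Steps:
c(B, Q) = 2*B
m(v, f) = 5 + f² (m(v, f) = 5 + (0 + f)² = 5 + f²)
X = 1155 (X = (5 + 10²)*11 = (5 + 100)*11 = 105*11 = 1155)
-c(119, 38) + X = -2*119 + 1155 = -1*238 + 1155 = -238 + 1155 = 917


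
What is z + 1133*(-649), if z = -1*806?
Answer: -736123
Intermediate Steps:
z = -806
z + 1133*(-649) = -806 + 1133*(-649) = -806 - 735317 = -736123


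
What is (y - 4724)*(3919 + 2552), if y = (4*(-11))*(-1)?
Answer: -30284280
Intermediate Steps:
y = 44 (y = -44*(-1) = 44)
(y - 4724)*(3919 + 2552) = (44 - 4724)*(3919 + 2552) = -4680*6471 = -30284280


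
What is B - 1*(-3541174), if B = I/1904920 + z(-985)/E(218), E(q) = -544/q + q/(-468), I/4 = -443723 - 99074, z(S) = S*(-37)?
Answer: 126930381389982867/35969175670 ≈ 3.5289e+6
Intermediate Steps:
z(S) = -37*S
I = -2171188 (I = 4*(-443723 - 99074) = 4*(-542797) = -2171188)
E(q) = -544/q - q/468 (E(q) = -544/q + q*(-1/468) = -544/q - q/468)
B = -442728294053713/35969175670 (B = -2171188/1904920 + (-37*(-985))/(-544/218 - 1/468*218) = -2171188*1/1904920 + 36445/(-544*1/218 - 109/234) = -542797/476230 + 36445/(-272/109 - 109/234) = -542797/476230 + 36445/(-75529/25506) = -542797/476230 + 36445*(-25506/75529) = -542797/476230 - 929566170/75529 = -442728294053713/35969175670 ≈ -12309.)
B - 1*(-3541174) = -442728294053713/35969175670 - 1*(-3541174) = -442728294053713/35969175670 + 3541174 = 126930381389982867/35969175670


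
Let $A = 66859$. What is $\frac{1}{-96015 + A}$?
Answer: $- \frac{1}{29156} \approx -3.4298 \cdot 10^{-5}$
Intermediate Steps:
$\frac{1}{-96015 + A} = \frac{1}{-96015 + 66859} = \frac{1}{-29156} = - \frac{1}{29156}$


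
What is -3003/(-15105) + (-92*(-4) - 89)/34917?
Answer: 12118894/58602365 ≈ 0.20680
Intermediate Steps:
-3003/(-15105) + (-92*(-4) - 89)/34917 = -3003*(-1/15105) + (368 - 89)*(1/34917) = 1001/5035 + 279*(1/34917) = 1001/5035 + 93/11639 = 12118894/58602365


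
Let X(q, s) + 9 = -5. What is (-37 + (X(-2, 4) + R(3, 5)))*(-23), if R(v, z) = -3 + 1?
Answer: 1219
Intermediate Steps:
R(v, z) = -2
X(q, s) = -14 (X(q, s) = -9 - 5 = -14)
(-37 + (X(-2, 4) + R(3, 5)))*(-23) = (-37 + (-14 - 2))*(-23) = (-37 - 16)*(-23) = -53*(-23) = 1219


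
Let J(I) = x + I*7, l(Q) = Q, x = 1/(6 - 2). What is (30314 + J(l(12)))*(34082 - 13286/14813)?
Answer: 15346355276085/14813 ≈ 1.0360e+9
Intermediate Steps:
x = ¼ (x = 1/4 = ¼ ≈ 0.25000)
J(I) = ¼ + 7*I (J(I) = ¼ + I*7 = ¼ + 7*I)
(30314 + J(l(12)))*(34082 - 13286/14813) = (30314 + (¼ + 7*12))*(34082 - 13286/14813) = (30314 + (¼ + 84))*(34082 - 13286*1/14813) = (30314 + 337/4)*(34082 - 13286/14813) = (121593/4)*(504843380/14813) = 15346355276085/14813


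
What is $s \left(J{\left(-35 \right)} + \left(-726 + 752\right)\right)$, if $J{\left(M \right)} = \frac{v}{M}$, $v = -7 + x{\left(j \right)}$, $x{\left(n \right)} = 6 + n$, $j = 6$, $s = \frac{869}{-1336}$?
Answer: $- \frac{157289}{9352} \approx -16.819$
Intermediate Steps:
$s = - \frac{869}{1336}$ ($s = 869 \left(- \frac{1}{1336}\right) = - \frac{869}{1336} \approx -0.65045$)
$v = 5$ ($v = -7 + \left(6 + 6\right) = -7 + 12 = 5$)
$J{\left(M \right)} = \frac{5}{M}$
$s \left(J{\left(-35 \right)} + \left(-726 + 752\right)\right) = - \frac{869 \left(\frac{5}{-35} + \left(-726 + 752\right)\right)}{1336} = - \frac{869 \left(5 \left(- \frac{1}{35}\right) + 26\right)}{1336} = - \frac{869 \left(- \frac{1}{7} + 26\right)}{1336} = \left(- \frac{869}{1336}\right) \frac{181}{7} = - \frac{157289}{9352}$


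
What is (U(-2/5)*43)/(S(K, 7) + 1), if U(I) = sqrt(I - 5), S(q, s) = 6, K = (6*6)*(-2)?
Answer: 129*I*sqrt(15)/35 ≈ 14.275*I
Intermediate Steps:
K = -72 (K = 36*(-2) = -72)
U(I) = sqrt(-5 + I)
(U(-2/5)*43)/(S(K, 7) + 1) = (sqrt(-5 - 2/5)*43)/(6 + 1) = (sqrt(-5 - 2*1/5)*43)/7 = (sqrt(-5 - 2/5)*43)*(1/7) = (sqrt(-27/5)*43)*(1/7) = ((3*I*sqrt(15)/5)*43)*(1/7) = (129*I*sqrt(15)/5)*(1/7) = 129*I*sqrt(15)/35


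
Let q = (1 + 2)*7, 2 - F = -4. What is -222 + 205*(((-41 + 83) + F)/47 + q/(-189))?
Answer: -14981/423 ≈ -35.416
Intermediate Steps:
F = 6 (F = 2 - 1*(-4) = 2 + 4 = 6)
q = 21 (q = 3*7 = 21)
-222 + 205*(((-41 + 83) + F)/47 + q/(-189)) = -222 + 205*(((-41 + 83) + 6)/47 + 21/(-189)) = -222 + 205*((42 + 6)*(1/47) + 21*(-1/189)) = -222 + 205*(48*(1/47) - ⅑) = -222 + 205*(48/47 - ⅑) = -222 + 205*(385/423) = -222 + 78925/423 = -14981/423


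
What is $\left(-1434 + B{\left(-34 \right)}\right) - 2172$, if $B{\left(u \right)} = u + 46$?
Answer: $-3594$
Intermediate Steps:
$B{\left(u \right)} = 46 + u$
$\left(-1434 + B{\left(-34 \right)}\right) - 2172 = \left(-1434 + \left(46 - 34\right)\right) - 2172 = \left(-1434 + 12\right) - 2172 = -1422 - 2172 = -3594$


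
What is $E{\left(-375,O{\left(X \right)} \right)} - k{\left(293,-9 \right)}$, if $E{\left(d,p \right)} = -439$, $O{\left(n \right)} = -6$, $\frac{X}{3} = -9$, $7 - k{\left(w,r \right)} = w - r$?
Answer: $-144$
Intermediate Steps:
$k{\left(w,r \right)} = 7 + r - w$ ($k{\left(w,r \right)} = 7 - \left(w - r\right) = 7 + \left(r - w\right) = 7 + r - w$)
$X = -27$ ($X = 3 \left(-9\right) = -27$)
$E{\left(-375,O{\left(X \right)} \right)} - k{\left(293,-9 \right)} = -439 - \left(7 - 9 - 293\right) = -439 - -295 = -439 + 295 = -144$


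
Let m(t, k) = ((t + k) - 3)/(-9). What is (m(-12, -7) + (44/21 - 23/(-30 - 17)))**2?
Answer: 221741881/8767521 ≈ 25.291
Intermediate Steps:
m(t, k) = 1/3 - k/9 - t/9 (m(t, k) = ((k + t) - 3)*(-1/9) = (-3 + k + t)*(-1/9) = 1/3 - k/9 - t/9)
(m(-12, -7) + (44/21 - 23/(-30 - 17)))**2 = ((1/3 - 1/9*(-7) - 1/9*(-12)) + (44/21 - 23/(-30 - 17)))**2 = ((1/3 + 7/9 + 4/3) + (44*(1/21) - 23/(-47)))**2 = (22/9 + (44/21 - 23*(-1/47)))**2 = (22/9 + (44/21 + 23/47))**2 = (22/9 + 2551/987)**2 = (14891/2961)**2 = 221741881/8767521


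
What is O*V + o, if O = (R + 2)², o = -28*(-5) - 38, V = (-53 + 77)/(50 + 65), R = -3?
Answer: 11754/115 ≈ 102.21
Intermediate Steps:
V = 24/115 ≈ 0.20870
o = 102 (o = 140 - 38 = 102)
O = 1 (O = (-3 + 2)² = (-1)² = 1)
O*V + o = 1*(24/115) + 102 = 24/115 + 102 = 11754/115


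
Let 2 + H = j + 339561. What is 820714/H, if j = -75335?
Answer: 410357/132112 ≈ 3.1061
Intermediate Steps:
H = 264224 (H = -2 + (-75335 + 339561) = -2 + 264226 = 264224)
820714/H = 820714/264224 = 820714*(1/264224) = 410357/132112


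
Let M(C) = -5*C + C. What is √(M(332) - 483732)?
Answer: 2*I*√121265 ≈ 696.46*I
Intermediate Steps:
M(C) = -4*C
√(M(332) - 483732) = √(-4*332 - 483732) = √(-1328 - 483732) = √(-485060) = 2*I*√121265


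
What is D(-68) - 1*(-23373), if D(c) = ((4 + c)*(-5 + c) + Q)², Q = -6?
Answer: 21794929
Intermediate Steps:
D(c) = (-6 + (-5 + c)*(4 + c))² (D(c) = ((4 + c)*(-5 + c) - 6)² = ((-5 + c)*(4 + c) - 6)² = (-6 + (-5 + c)*(4 + c))²)
D(-68) - 1*(-23373) = (26 - 68 - 1*(-68)²)² - 1*(-23373) = (26 - 68 - 1*4624)² + 23373 = (26 - 68 - 4624)² + 23373 = (-4666)² + 23373 = 21771556 + 23373 = 21794929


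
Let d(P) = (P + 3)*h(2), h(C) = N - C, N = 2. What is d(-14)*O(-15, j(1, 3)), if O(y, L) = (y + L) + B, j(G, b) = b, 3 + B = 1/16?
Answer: 0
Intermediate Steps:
B = -47/16 (B = -3 + 1/16 = -47/16 ≈ -2.9375)
h(C) = 2 - C
O(y, L) = -47/16 + L + y (O(y, L) = (y + L) - 47/16 = (L + y) - 47/16 = -47/16 + L + y)
d(P) = 0 (d(P) = (P + 3)*(2 - 1*2) = (3 + P)*(2 - 2) = (3 + P)*0 = 0)
d(-14)*O(-15, j(1, 3)) = 0*(-47/16 + 3 - 15) = 0*(-239/16) = 0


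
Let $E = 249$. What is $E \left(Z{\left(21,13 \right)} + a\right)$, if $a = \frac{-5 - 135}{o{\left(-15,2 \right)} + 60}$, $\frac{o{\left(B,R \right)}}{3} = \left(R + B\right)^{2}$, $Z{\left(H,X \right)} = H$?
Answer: $\frac{139523}{27} \approx 5167.5$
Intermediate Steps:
$o{\left(B,R \right)} = 3 \left(B + R\right)^{2}$ ($o{\left(B,R \right)} = 3 \left(R + B\right)^{2} = 3 \left(B + R\right)^{2}$)
$a = - \frac{20}{81}$ ($a = \frac{-5 - 135}{3 \left(-15 + 2\right)^{2} + 60} = - \frac{140}{3 \left(-13\right)^{2} + 60} = - \frac{140}{3 \cdot 169 + 60} = - \frac{140}{507 + 60} = - \frac{140}{567} = \left(-140\right) \frac{1}{567} = - \frac{20}{81} \approx -0.24691$)
$E \left(Z{\left(21,13 \right)} + a\right) = 249 \left(21 - \frac{20}{81}\right) = 249 \cdot \frac{1681}{81} = \frac{139523}{27}$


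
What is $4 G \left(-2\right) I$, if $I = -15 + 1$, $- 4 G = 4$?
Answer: $-112$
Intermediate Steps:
$G = -1$ ($G = \left(- \frac{1}{4}\right) 4 = -1$)
$I = -14$
$4 G \left(-2\right) I = 4 \left(\left(-1\right) \left(-2\right)\right) \left(-14\right) = 4 \cdot 2 \left(-14\right) = 8 \left(-14\right) = -112$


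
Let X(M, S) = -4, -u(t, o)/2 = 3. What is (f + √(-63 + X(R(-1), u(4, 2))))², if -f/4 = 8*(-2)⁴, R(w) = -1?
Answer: (512 - I*√67)² ≈ 2.6208e+5 - 8381.8*I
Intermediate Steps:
u(t, o) = -6 (u(t, o) = -2*3 = -6)
f = -512 (f = -32*(-2)⁴ = -32*16 = -4*128 = -512)
(f + √(-63 + X(R(-1), u(4, 2))))² = (-512 + √(-63 - 4))² = (-512 + √(-67))² = (-512 + I*√67)²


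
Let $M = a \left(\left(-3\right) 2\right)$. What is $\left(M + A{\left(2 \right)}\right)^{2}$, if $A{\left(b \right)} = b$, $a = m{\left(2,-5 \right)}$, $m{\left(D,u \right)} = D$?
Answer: $100$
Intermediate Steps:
$a = 2$
$M = -12$ ($M = 2 \left(\left(-3\right) 2\right) = 2 \left(-6\right) = -12$)
$\left(M + A{\left(2 \right)}\right)^{2} = \left(-12 + 2\right)^{2} = \left(-10\right)^{2} = 100$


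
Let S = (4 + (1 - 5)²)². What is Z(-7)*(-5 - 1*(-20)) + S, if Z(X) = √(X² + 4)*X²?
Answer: 400 + 735*√53 ≈ 5750.9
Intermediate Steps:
Z(X) = X²*√(4 + X²) (Z(X) = √(4 + X²)*X² = X²*√(4 + X²))
S = 400 (S = (4 + (-4)²)² = (4 + 16)² = 20² = 400)
Z(-7)*(-5 - 1*(-20)) + S = ((-7)²*√(4 + (-7)²))*(-5 - 1*(-20)) + 400 = (49*√(4 + 49))*(-5 + 20) + 400 = (49*√53)*15 + 400 = 735*√53 + 400 = 400 + 735*√53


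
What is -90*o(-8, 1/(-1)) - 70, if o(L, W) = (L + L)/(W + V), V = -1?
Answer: -790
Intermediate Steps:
o(L, W) = 2*L/(-1 + W) (o(L, W) = (L + L)/(W - 1) = (2*L)/(-1 + W) = 2*L/(-1 + W))
-90*o(-8, 1/(-1)) - 70 = -180*(-8)/(-1 + 1/(-1)) - 70 = -180*(-8)/(-1 - 1) - 70 = -180*(-8)/(-2) - 70 = -180*(-8)*(-1)/2 - 70 = -90*8 - 70 = -720 - 70 = -790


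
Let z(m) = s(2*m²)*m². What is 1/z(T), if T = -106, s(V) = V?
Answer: 1/252495392 ≈ 3.9605e-9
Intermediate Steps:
z(m) = 2*m⁴ (z(m) = (2*m²)*m² = 2*m⁴)
1/z(T) = 1/(2*(-106)⁴) = 1/(2*126247696) = 1/252495392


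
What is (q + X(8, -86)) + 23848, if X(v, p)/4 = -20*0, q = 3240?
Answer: 27088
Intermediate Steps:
X(v, p) = 0 (X(v, p) = 4*(-20*0) = 4*0 = 0)
(q + X(8, -86)) + 23848 = (3240 + 0) + 23848 = 3240 + 23848 = 27088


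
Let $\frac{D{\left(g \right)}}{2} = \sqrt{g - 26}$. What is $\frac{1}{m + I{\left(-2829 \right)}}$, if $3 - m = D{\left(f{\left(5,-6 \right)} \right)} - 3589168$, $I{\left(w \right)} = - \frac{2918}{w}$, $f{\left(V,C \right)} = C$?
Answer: $\frac{28725008758233}{103098998039514391177} + \frac{64025928 i \sqrt{2}}{103098998039514391177} \approx 2.7862 \cdot 10^{-7} + 8.7825 \cdot 10^{-13} i$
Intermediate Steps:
$D{\left(g \right)} = 2 \sqrt{-26 + g}$ ($D{\left(g \right)} = 2 \sqrt{g - 26} = 2 \sqrt{-26 + g}$)
$m = 3589171 - 8 i \sqrt{2}$ ($m = 3 - \left(2 \sqrt{-26 - 6} - 3589168\right) = 3 - \left(2 \sqrt{-32} - 3589168\right) = 3 - \left(2 \cdot 4 i \sqrt{2} - 3589168\right) = 3 - \left(8 i \sqrt{2} - 3589168\right) = 3 - \left(-3589168 + 8 i \sqrt{2}\right) = 3 + \left(3589168 - 8 i \sqrt{2}\right) = 3589171 - 8 i \sqrt{2} \approx 3.5892 \cdot 10^{6} - 11.314 i$)
$\frac{1}{m + I{\left(-2829 \right)}} = \frac{1}{\left(3589171 - 8 i \sqrt{2}\right) - \frac{2918}{-2829}} = \frac{1}{\left(3589171 - 8 i \sqrt{2}\right) - - \frac{2918}{2829}} = \frac{1}{\left(3589171 - 8 i \sqrt{2}\right) + \frac{2918}{2829}} = \frac{1}{\frac{10153767677}{2829} - 8 i \sqrt{2}}$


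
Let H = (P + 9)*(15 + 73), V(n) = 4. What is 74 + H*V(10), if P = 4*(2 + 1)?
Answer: 7466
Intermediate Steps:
P = 12 (P = 4*3 = 12)
H = 1848 (H = (12 + 9)*(15 + 73) = 21*88 = 1848)
74 + H*V(10) = 74 + 1848*4 = 74 + 7392 = 7466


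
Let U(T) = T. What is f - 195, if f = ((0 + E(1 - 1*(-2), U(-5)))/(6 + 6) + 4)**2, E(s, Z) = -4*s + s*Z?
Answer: -3071/16 ≈ -191.94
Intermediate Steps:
E(s, Z) = -4*s + Z*s
f = 49/16 (f = ((0 + (1 - 1*(-2))*(-4 - 5))/(6 + 6) + 4)**2 = ((0 + (1 + 2)*(-9))/12 + 4)**2 = ((0 + 3*(-9))*(1/12) + 4)**2 = ((0 - 27)*(1/12) + 4)**2 = (-27*1/12 + 4)**2 = (-9/4 + 4)**2 = (7/4)**2 = 49/16 ≈ 3.0625)
f - 195 = 49/16 - 195 = -3071/16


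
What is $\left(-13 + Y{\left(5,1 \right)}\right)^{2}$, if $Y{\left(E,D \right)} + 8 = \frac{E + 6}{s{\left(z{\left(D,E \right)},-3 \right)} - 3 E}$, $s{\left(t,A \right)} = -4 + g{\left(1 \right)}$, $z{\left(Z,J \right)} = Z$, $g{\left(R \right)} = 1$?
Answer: $\frac{151321}{324} \approx 467.04$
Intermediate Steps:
$s{\left(t,A \right)} = -3$ ($s{\left(t,A \right)} = -4 + 1 = -3$)
$Y{\left(E,D \right)} = -8 + \frac{6 + E}{-3 - 3 E}$ ($Y{\left(E,D \right)} = -8 + \frac{E + 6}{-3 - 3 E} = -8 + \frac{6 + E}{-3 - 3 E}$)
$\left(-13 + Y{\left(5,1 \right)}\right)^{2} = \left(-13 + \frac{5 \left(-6 - 25\right)}{3 \left(1 + 5\right)}\right)^{2} = \left(-13 + \frac{5 \left(-6 - 25\right)}{3 \cdot 6}\right)^{2} = \left(-13 + \frac{5}{3} \cdot \frac{1}{6} \left(-31\right)\right)^{2} = \left(-13 - \frac{155}{18}\right)^{2} = \left(- \frac{389}{18}\right)^{2} = \frac{151321}{324}$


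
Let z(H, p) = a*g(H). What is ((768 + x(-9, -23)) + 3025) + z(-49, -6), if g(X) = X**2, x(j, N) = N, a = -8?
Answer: -15438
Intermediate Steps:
z(H, p) = -8*H**2
((768 + x(-9, -23)) + 3025) + z(-49, -6) = ((768 - 23) + 3025) - 8*(-49)**2 = (745 + 3025) - 8*2401 = 3770 - 19208 = -15438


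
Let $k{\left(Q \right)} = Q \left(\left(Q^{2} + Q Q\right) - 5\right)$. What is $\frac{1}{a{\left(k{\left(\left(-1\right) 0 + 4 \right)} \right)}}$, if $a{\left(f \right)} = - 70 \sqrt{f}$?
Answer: $- \frac{\sqrt{3}}{1260} \approx -0.0013746$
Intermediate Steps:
$k{\left(Q \right)} = Q \left(-5 + 2 Q^{2}\right)$ ($k{\left(Q \right)} = Q \left(\left(Q^{2} + Q^{2}\right) - 5\right) = Q \left(2 Q^{2} - 5\right) = Q \left(-5 + 2 Q^{2}\right)$)
$\frac{1}{a{\left(k{\left(\left(-1\right) 0 + 4 \right)} \right)}} = \frac{1}{\left(-70\right) \sqrt{\left(\left(-1\right) 0 + 4\right) \left(-5 + 2 \left(\left(-1\right) 0 + 4\right)^{2}\right)}} = \frac{1}{\left(-70\right) \sqrt{\left(0 + 4\right) \left(-5 + 2 \left(0 + 4\right)^{2}\right)}} = \frac{1}{\left(-70\right) \sqrt{4 \left(-5 + 2 \cdot 4^{2}\right)}} = \frac{1}{\left(-70\right) \sqrt{4 \left(-5 + 2 \cdot 16\right)}} = \frac{1}{\left(-70\right) \sqrt{4 \left(-5 + 32\right)}} = \frac{1}{\left(-70\right) \sqrt{4 \cdot 27}} = \frac{1}{\left(-70\right) \sqrt{108}} = \frac{1}{\left(-70\right) 6 \sqrt{3}} = \frac{1}{\left(-420\right) \sqrt{3}} = - \frac{\sqrt{3}}{1260}$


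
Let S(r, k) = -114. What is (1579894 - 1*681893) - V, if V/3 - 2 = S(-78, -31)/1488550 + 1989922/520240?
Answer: 709593226696411/790207400 ≈ 8.9798e+5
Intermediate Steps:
V = 13808710989/790207400 (V = 6 + 3*(-114/1488550 + 1989922/520240) = 6 + 3*(-114*1/1488550 + 1989922*(1/520240)) = 6 + 3*(-57/744275 + 994961/260120) = 6 + 3*(3022488863/790207400) = 6 + 9067466589/790207400 = 13808710989/790207400 ≈ 17.475)
(1579894 - 1*681893) - V = (1579894 - 1*681893) - 1*13808710989/790207400 = (1579894 - 681893) - 13808710989/790207400 = 898001 - 13808710989/790207400 = 709593226696411/790207400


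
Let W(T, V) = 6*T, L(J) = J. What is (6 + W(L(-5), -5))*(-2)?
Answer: 48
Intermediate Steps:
(6 + W(L(-5), -5))*(-2) = (6 + 6*(-5))*(-2) = (6 - 30)*(-2) = -24*(-2) = 48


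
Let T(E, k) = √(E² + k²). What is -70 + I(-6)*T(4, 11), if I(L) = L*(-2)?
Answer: -70 + 12*√137 ≈ 70.456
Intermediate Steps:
I(L) = -2*L
-70 + I(-6)*T(4, 11) = -70 + (-2*(-6))*√(4² + 11²) = -70 + 12*√(16 + 121) = -70 + 12*√137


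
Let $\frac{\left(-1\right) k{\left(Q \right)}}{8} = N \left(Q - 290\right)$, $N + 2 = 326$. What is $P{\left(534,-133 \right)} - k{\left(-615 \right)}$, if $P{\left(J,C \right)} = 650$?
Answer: $-2345110$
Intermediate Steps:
$N = 324$ ($N = -2 + 326 = 324$)
$k{\left(Q \right)} = 751680 - 2592 Q$ ($k{\left(Q \right)} = - 8 \cdot 324 \left(Q - 290\right) = - 8 \cdot 324 \left(-290 + Q\right) = - 8 \left(-93960 + 324 Q\right) = 751680 - 2592 Q$)
$P{\left(534,-133 \right)} - k{\left(-615 \right)} = 650 - \left(751680 - -1594080\right) = 650 - \left(751680 + 1594080\right) = 650 - 2345760 = -2345110$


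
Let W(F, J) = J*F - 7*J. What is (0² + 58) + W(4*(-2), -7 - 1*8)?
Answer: 283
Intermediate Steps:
W(F, J) = -7*J + F*J (W(F, J) = F*J - 7*J = -7*J + F*J)
(0² + 58) + W(4*(-2), -7 - 1*8) = (0² + 58) + (-7 - 1*8)*(-7 + 4*(-2)) = (0 + 58) + (-7 - 8)*(-7 - 8) = 58 - 15*(-15) = 58 + 225 = 283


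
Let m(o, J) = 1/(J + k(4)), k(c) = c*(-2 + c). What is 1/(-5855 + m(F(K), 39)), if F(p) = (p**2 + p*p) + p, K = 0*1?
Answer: -47/275184 ≈ -0.00017079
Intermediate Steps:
K = 0
F(p) = p + 2*p**2 (F(p) = (p**2 + p**2) + p = 2*p**2 + p = p + 2*p**2)
m(o, J) = 1/(8 + J) (m(o, J) = 1/(J + 4*(-2 + 4)) = 1/(J + 4*2) = 1/(J + 8) = 1/(8 + J))
1/(-5855 + m(F(K), 39)) = 1/(-5855 + 1/(8 + 39)) = 1/(-5855 + 1/47) = 1/(-275184/47) = -47/275184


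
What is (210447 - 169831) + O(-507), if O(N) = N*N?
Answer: 297665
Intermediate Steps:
O(N) = N²
(210447 - 169831) + O(-507) = (210447 - 169831) + (-507)² = 40616 + 257049 = 297665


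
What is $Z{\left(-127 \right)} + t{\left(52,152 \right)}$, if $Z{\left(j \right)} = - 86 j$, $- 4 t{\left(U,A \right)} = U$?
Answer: $10909$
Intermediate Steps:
$t{\left(U,A \right)} = - \frac{U}{4}$
$Z{\left(-127 \right)} + t{\left(52,152 \right)} = \left(-86\right) \left(-127\right) - 13 = 10922 - 13 = 10909$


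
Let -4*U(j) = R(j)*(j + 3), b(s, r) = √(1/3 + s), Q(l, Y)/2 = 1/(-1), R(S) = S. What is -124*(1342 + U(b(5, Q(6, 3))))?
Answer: -498728/3 + 124*√3 ≈ -1.6603e+5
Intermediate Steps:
Q(l, Y) = -2 (Q(l, Y) = 2/(-1) = 2*(-1) = -2)
b(s, r) = √(⅓ + s)
U(j) = -j*(3 + j)/4 (U(j) = -j*(j + 3)/4 = -j*(3 + j)/4)
-124*(1342 + U(b(5, Q(6, 3)))) = -124*(1342 - √(3 + 9*5)/3*(3 + √(3 + 9*5)/3)/4) = -124*(1342 - √(3 + 45)/3*(3 + √(3 + 45)/3)/4) = -124*(1342 - √48/3*(3 + √48/3)/4) = -124*(1342 - (4*√3)/3*(3 + (4*√3)/3)/4) = -124*(1342 - 4*√3/3*(3 + 4*√3/3)/4) = -124*(1342 - √3*(3 + 4*√3/3)/3) = -166408 + 124*√3*(3 + 4*√3/3)/3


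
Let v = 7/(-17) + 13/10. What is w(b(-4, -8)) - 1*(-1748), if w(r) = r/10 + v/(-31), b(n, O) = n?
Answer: 9209701/5270 ≈ 1747.6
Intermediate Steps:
v = 151/170 (v = 7*(-1/17) + 13*(1/10) = -7/17 + 13/10 = 151/170 ≈ 0.88824)
w(r) = -151/5270 + r/10 (w(r) = r/10 + (151/170)/(-31) = r*(1/10) + (151/170)*(-1/31) = r/10 - 151/5270 = -151/5270 + r/10)
w(b(-4, -8)) - 1*(-1748) = (-151/5270 + (1/10)*(-4)) - 1*(-1748) = (-151/5270 - 2/5) + 1748 = -2259/5270 + 1748 = 9209701/5270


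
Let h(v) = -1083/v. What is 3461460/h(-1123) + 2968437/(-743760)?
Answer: 321239468889281/89499120 ≈ 3.5893e+6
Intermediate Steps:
3461460/h(-1123) + 2968437/(-743760) = 3461460/((-1083/(-1123))) + 2968437/(-743760) = 3461460/((-1083*(-1/1123))) + 2968437*(-1/743760) = 3461460/(1083/1123) - 989479/247920 = 3461460*(1123/1083) - 989479/247920 = 1295739860/361 - 989479/247920 = 321239468889281/89499120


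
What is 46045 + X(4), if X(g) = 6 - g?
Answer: 46047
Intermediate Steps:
46045 + X(4) = 46045 + (6 - 1*4) = 46045 + (6 - 4) = 46045 + 2 = 46047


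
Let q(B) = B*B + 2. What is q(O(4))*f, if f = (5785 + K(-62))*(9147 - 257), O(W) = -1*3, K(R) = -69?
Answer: 558967640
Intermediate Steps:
O(W) = -3
q(B) = 2 + B² (q(B) = B² + 2 = 2 + B²)
f = 50815240 (f = (5785 - 69)*(9147 - 257) = 5716*8890 = 50815240)
q(O(4))*f = (2 + (-3)²)*50815240 = (2 + 9)*50815240 = 11*50815240 = 558967640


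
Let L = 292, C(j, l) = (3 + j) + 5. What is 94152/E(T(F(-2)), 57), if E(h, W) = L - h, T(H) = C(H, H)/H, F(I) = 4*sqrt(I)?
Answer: -94152*I/(sqrt(2) - 291*I) ≈ 323.54 - 1.5723*I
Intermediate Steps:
C(j, l) = 8 + j
T(H) = (8 + H)/H
E(h, W) = 292 - h
94152/E(T(F(-2)), 57) = 94152/(292 - (8 + 4*sqrt(-2))/(4*sqrt(-2))) = 94152/(292 - (8 + 4*(I*sqrt(2)))/(4*(I*sqrt(2)))) = 94152/(292 - (8 + 4*I*sqrt(2))/(4*I*sqrt(2))) = 94152/(292 - (-I*sqrt(2)/8)*(8 + 4*I*sqrt(2))) = 94152/(292 - (-1)*I*sqrt(2)*(8 + 4*I*sqrt(2))/8) = 94152/(292 + I*sqrt(2)*(8 + 4*I*sqrt(2))/8)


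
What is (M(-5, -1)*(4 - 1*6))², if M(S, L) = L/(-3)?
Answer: 4/9 ≈ 0.44444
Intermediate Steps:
M(S, L) = -L/3 (M(S, L) = L*(-⅓) = -L/3)
(M(-5, -1)*(4 - 1*6))² = ((-⅓*(-1))*(4 - 1*6))² = ((4 - 6)/3)² = ((⅓)*(-2))² = (-⅔)² = 4/9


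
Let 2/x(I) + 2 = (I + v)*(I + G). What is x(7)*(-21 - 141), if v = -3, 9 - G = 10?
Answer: -162/11 ≈ -14.727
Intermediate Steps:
G = -1 (G = 9 - 1*10 = 9 - 10 = -1)
x(I) = 2/(-2 + (-1 + I)*(-3 + I)) (x(I) = 2/(-2 + (I - 3)*(I - 1)) = 2/(-2 + (-3 + I)*(-1 + I)) = 2/(-2 + (-1 + I)*(-3 + I)))
x(7)*(-21 - 141) = (2/(1 + 7² - 4*7))*(-21 - 141) = (2/(1 + 49 - 28))*(-162) = (2/22)*(-162) = (2*(1/22))*(-162) = (1/11)*(-162) = -162/11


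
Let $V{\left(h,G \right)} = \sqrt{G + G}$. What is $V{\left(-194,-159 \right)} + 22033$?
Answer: $22033 + i \sqrt{318} \approx 22033.0 + 17.833 i$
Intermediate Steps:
$V{\left(h,G \right)} = \sqrt{2} \sqrt{G}$ ($V{\left(h,G \right)} = \sqrt{2 G} = \sqrt{2} \sqrt{G}$)
$V{\left(-194,-159 \right)} + 22033 = \sqrt{2} \sqrt{-159} + 22033 = \sqrt{2} i \sqrt{159} + 22033 = i \sqrt{318} + 22033 = 22033 + i \sqrt{318}$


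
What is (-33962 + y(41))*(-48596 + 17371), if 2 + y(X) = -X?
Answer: 1061806125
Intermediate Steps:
y(X) = -2 - X
(-33962 + y(41))*(-48596 + 17371) = (-33962 + (-2 - 1*41))*(-48596 + 17371) = (-33962 + (-2 - 41))*(-31225) = (-33962 - 43)*(-31225) = -34005*(-31225) = 1061806125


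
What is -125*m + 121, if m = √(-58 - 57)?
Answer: 121 - 125*I*√115 ≈ 121.0 - 1340.5*I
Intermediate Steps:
m = I*√115 (m = √(-115) = I*√115 ≈ 10.724*I)
-125*m + 121 = -125*I*√115 + 121 = 121 - 125*I*√115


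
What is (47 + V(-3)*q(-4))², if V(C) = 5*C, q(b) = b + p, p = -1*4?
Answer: 27889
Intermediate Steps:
p = -4
q(b) = -4 + b (q(b) = b - 4 = -4 + b)
(47 + V(-3)*q(-4))² = (47 + (5*(-3))*(-4 - 4))² = (47 - 15*(-8))² = (47 + 120)² = 167² = 27889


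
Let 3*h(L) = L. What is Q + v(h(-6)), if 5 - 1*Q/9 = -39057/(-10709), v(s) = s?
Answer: 108974/10709 ≈ 10.176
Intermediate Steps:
h(L) = L/3
Q = 130392/10709 (Q = 45 - (-351513)/(-10709) = 45 - (-351513)*(-1)/10709 = 45 - 9*39057/10709 = 45 - 351513/10709 = 130392/10709 ≈ 12.176)
Q + v(h(-6)) = 130392/10709 + (1/3)*(-6) = 130392/10709 - 2 = 108974/10709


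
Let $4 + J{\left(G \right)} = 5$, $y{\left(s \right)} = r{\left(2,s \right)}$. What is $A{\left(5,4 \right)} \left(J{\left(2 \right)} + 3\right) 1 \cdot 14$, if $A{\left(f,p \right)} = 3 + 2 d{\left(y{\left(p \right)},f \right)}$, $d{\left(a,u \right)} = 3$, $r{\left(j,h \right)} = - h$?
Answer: $504$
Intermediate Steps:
$y{\left(s \right)} = - s$
$J{\left(G \right)} = 1$ ($J{\left(G \right)} = -4 + 5 = 1$)
$A{\left(f,p \right)} = 9$ ($A{\left(f,p \right)} = 3 + 2 \cdot 3 = 3 + 6 = 9$)
$A{\left(5,4 \right)} \left(J{\left(2 \right)} + 3\right) 1 \cdot 14 = 9 \left(1 + 3\right) 1 \cdot 14 = 9 \cdot 4 \cdot 1 \cdot 14 = 9 \cdot 4 \cdot 14 = 36 \cdot 14 = 504$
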